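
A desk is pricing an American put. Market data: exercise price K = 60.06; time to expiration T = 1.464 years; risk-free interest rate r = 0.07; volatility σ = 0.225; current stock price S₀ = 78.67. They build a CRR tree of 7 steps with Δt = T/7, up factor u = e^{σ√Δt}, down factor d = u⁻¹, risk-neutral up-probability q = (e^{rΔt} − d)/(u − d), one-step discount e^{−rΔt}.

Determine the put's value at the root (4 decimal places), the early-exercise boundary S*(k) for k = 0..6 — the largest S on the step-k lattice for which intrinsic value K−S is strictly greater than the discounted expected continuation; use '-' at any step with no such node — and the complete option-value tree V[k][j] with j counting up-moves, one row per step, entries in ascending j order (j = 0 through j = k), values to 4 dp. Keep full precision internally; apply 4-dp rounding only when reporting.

price = 0.7952
boundary = - - - - - 47.0295 52.1265
tree:
0.7952
1.4730 0.2528
2.6715 0.5155 0.0410
4.7170 1.0417 0.0917 0.0000
8.0378 2.0814 0.2048 0.0000 0.0000
13.0305 4.1007 0.4576 0.0000 0.0000 0.0000
17.6291 7.9335 1.0223 0.0000 0.0000 0.0000 0.0000
21.7780 13.0305 2.2842 0.0000 0.0000 0.0000 0.0000 0.0000

Δt=0.20914, u=1.10838, d=0.90222, q=0.54583, disc=e^(-rΔt)=0.98547
k=7 terminal: V=max(K-S,0) → 21.7780 13.0305 2.2842 0.0000 0.0000 0.0000 0.0000 0.0000
k=6: j=0 S=42.4309 intr=17.6291 cont=16.7562 V=17.6291[EX]; j=1 S=52.1265 intr=7.9335 cont=7.0607 V=7.9335[EX]; j=2 S=64.0374 intr=0.0000 cont=1.0223 V=1.0223[hold]; j=3 S=78.6700 intr=0.0000 cont=0.0000 V=0.0000[hold]; j=4 S=96.6462 intr=0.0000 cont=0.0000 V=0.0000[hold]; j=5 S=118.7299 intr=0.0000 cont=0.0000 V=0.0000[hold]; j=6 S=145.8598 intr=0.0000 cont=0.0000 V=0.0000[hold]  S*(6)=52.1265
k=5: j=0 S=47.0295 intr=13.0305 cont=12.1576 V=13.0305[EX]; j=1 S=57.7758 intr=2.2842 cont=4.1007 V=4.1007[hold]; j=2 S=70.9776 intr=0.0000 cont=0.4576 V=0.4576[hold]; j=3 S=87.1961 intr=0.0000 cont=0.0000 V=0.0000[hold]; j=4 S=107.1204 intr=0.0000 cont=0.0000 V=0.0000[hold]; j=5 S=131.5976 intr=0.0000 cont=0.0000 V=0.0000[hold]  S*(5)=47.0295
k=4: j=0 S=52.1265 intr=7.9335 cont=8.0378 V=8.0378[hold]; j=1 S=64.0374 intr=0.0000 cont=2.0814 V=2.0814[hold]; j=2 S=78.6700 intr=0.0000 cont=0.2048 V=0.2048[hold]; j=3 S=96.6462 intr=0.0000 cont=0.0000 V=0.0000[hold]; j=4 S=118.7299 intr=0.0000 cont=0.0000 V=0.0000[hold]  S*(4)=-
k=3: j=0 S=57.7758 intr=2.2842 cont=4.7170 V=4.7170[hold]; j=1 S=70.9776 intr=0.0000 cont=1.0417 V=1.0417[hold]; j=2 S=87.1961 intr=0.0000 cont=0.0917 V=0.0917[hold]; j=3 S=107.1204 intr=0.0000 cont=0.0000 V=0.0000[hold]  S*(3)=-
k=2: j=0 S=64.0374 intr=0.0000 cont=2.6715 V=2.6715[hold]; j=1 S=78.6700 intr=0.0000 cont=0.5155 V=0.5155[hold]; j=2 S=96.6462 intr=0.0000 cont=0.0410 V=0.0410[hold]  S*(2)=-
k=1: j=0 S=70.9776 intr=0.0000 cont=1.4730 V=1.4730[hold]; j=1 S=87.1961 intr=0.0000 cont=0.2528 V=0.2528[hold]  S*(1)=-
k=0: j=0 S=78.6700 intr=0.0000 cont=0.7952 V=0.7952[hold]  S*(0)=-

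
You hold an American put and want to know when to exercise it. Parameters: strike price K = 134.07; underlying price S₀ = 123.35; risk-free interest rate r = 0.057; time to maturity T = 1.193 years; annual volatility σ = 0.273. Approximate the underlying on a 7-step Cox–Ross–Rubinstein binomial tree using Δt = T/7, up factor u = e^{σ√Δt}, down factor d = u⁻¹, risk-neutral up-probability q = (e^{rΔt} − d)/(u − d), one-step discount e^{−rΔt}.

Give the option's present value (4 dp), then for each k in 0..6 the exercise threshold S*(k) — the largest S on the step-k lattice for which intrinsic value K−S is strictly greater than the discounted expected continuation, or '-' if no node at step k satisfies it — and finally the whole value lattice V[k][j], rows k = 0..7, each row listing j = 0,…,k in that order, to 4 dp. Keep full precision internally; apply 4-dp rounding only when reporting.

price = 17.1931
boundary = - - 98.4571 87.9632 98.4571 110.2029 98.4571
tree:
17.1931
25.2095 9.9717
35.6129 15.8926 4.5862
46.1068 24.3817 8.2014 1.2695
55.4823 35.6129 14.2698 2.6435 0.0000
63.8584 46.1068 23.8671 5.5045 0.0000 0.0000
71.3418 55.4823 35.6129 11.4620 0.0000 0.0000 0.0000
78.0276 63.8584 46.1068 23.8671 0.0000 0.0000 0.0000 0.0000

params: Δt=0.17043 u=1.11930 d=0.89342 q=0.51507 e^(-rΔt)=0.99033
t_7 payoffs: 78.0276 63.8584 46.1068 23.8671 0.0000 0.0000 0.0000 0.0000
t_6: node(6,0) S=62.7282 payoff=71.3418 vs cont=70.0457 → 71.3418 [stop]  node(6,1) S=78.5877 payoff=55.4823 vs cont=54.1862 → 55.4823 [stop]  node(6,2) S=98.4571 payoff=35.6129 vs cont=34.3168 → 35.6129 [stop]  node(6,3) S=123.3500 payoff=10.7200 vs cont=11.4620 → 11.4620 [wait]  node(6,4) S=154.5366 payoff=0.0000 vs cont=0.0000 → 0.0000 [wait]  node(6,5) S=193.6081 payoff=0.0000 vs cont=0.0000 → 0.0000 [wait]  node(6,6) S=242.5581 payoff=0.0000 vs cont=0.0000 → 0.0000 [wait]  ⇒ S*(6)=98.4571
t_5: node(5,0) S=70.2116 payoff=63.8584 vs cont=62.5623 → 63.8584 [stop]  node(5,1) S=87.9632 payoff=46.1068 vs cont=44.8107 → 46.1068 [stop]  node(5,2) S=110.2029 payoff=23.8671 vs cont=22.9495 → 23.8671 [stop]  node(5,3) S=138.0655 payoff=0.0000 vs cont=5.5045 → 5.5045 [wait]  node(5,4) S=172.9727 payoff=0.0000 vs cont=0.0000 → 0.0000 [wait]  node(5,5) S=216.7054 payoff=0.0000 vs cont=0.0000 → 0.0000 [wait]  ⇒ S*(5)=110.2029
t_4: node(4,0) S=78.5877 payoff=55.4823 vs cont=54.1862 → 55.4823 [stop]  node(4,1) S=98.4571 payoff=35.6129 vs cont=34.3168 → 35.6129 [stop]  node(4,2) S=123.3500 payoff=10.7200 vs cont=14.2698 → 14.2698 [wait]  node(4,3) S=154.5366 payoff=0.0000 vs cont=2.6435 → 2.6435 [wait]  node(4,4) S=193.6081 payoff=0.0000 vs cont=0.0000 → 0.0000 [wait]  ⇒ S*(4)=98.4571
t_3: node(3,0) S=87.9632 payoff=46.1068 vs cont=44.8107 → 46.1068 [stop]  node(3,1) S=110.2029 payoff=23.8671 vs cont=24.3817 → 24.3817 [wait]  node(3,2) S=138.0655 payoff=0.0000 vs cont=8.2014 → 8.2014 [wait]  node(3,3) S=172.9727 payoff=0.0000 vs cont=1.2695 → 1.2695 [wait]  ⇒ S*(3)=87.9632
t_2: node(2,0) S=98.4571 payoff=35.6129 vs cont=34.5793 → 35.6129 [stop]  node(2,1) S=123.3500 payoff=10.7200 vs cont=15.8926 → 15.8926 [wait]  node(2,2) S=154.5366 payoff=0.0000 vs cont=4.5862 → 4.5862 [wait]  ⇒ S*(2)=98.4571
t_1: node(1,0) S=110.2029 payoff=23.8671 vs cont=25.2095 → 25.2095 [wait]  node(1,1) S=138.0655 payoff=0.0000 vs cont=9.9717 → 9.9717 [wait]  ⇒ S*(1)=-
t_0: node(0,0) S=123.3500 payoff=10.7200 vs cont=17.1931 → 17.1931 [wait]  ⇒ S*(0)=-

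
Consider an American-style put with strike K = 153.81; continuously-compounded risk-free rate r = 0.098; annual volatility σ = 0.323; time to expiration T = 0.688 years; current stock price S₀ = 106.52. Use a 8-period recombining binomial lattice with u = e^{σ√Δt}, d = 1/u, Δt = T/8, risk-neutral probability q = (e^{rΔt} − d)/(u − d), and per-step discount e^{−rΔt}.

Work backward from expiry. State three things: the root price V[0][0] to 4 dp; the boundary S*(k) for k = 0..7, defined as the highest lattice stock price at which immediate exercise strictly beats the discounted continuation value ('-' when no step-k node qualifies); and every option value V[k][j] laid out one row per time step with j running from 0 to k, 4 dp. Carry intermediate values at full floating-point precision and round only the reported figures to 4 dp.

Δt=0.08600, u=1.09935, d=0.90963, q=0.52095, disc=e^(-rΔt)=0.99161
k=8 terminal: V=max(K-S,0) → 103.8833 93.4697 80.8841 65.6734 47.2900 25.0723 0.0000 0.0000 0.0000
k=7: j=0 S=54.8870 intr=98.9230 cont=97.6321 V=98.9230[EX]; j=1 S=66.3353 intr=87.4747 cont=86.1839 V=87.4747[EX]; j=2 S=80.1713 intr=73.6387 cont=72.3478 V=73.6387[EX]; j=3 S=96.8933 intr=56.9167 cont=55.6258 V=56.9167[EX]; j=4 S=117.1031 intr=36.7069 cont=35.4160 V=36.7069[EX]; j=5 S=141.5282 intr=12.2818 cont=11.9102 V=12.2818[EX]; j=6 S=171.0479 intr=0.0000 cont=0.0000 V=0.0000[hold]; j=7 S=206.7247 intr=0.0000 cont=0.0000 V=0.0000[hold]  S*(7)=141.5282
k=6: j=0 S=60.3403 intr=93.4697 cont=92.1789 V=93.4697[EX]; j=1 S=72.9259 intr=80.8841 cont=79.5932 V=80.8841[EX]; j=2 S=88.1366 intr=65.6734 cont=64.3825 V=65.6734[EX]; j=3 S=106.5200 intr=47.2900 cont=45.9991 V=47.2900[EX]; j=4 S=128.7377 intr=25.0723 cont=23.7814 V=25.0723[EX]; j=5 S=155.5896 intr=0.0000 cont=5.8342 V=5.8342[hold]; j=6 S=188.0421 intr=0.0000 cont=0.0000 V=0.0000[hold]  S*(6)=128.7377
k=5: j=0 S=66.3353 intr=87.4747 cont=86.1839 V=87.4747[EX]; j=1 S=80.1713 intr=73.6387 cont=72.3478 V=73.6387[EX]; j=2 S=96.8933 intr=56.9167 cont=55.6258 V=56.9167[EX]; j=3 S=117.1031 intr=36.7069 cont=35.4160 V=36.7069[EX]; j=4 S=141.5282 intr=12.2818 cont=14.9240 V=14.9240[hold]; j=5 S=171.0479 intr=0.0000 cont=2.7715 V=2.7715[hold]  S*(5)=117.1031
k=4: j=0 S=72.9259 intr=80.8841 cont=79.5932 V=80.8841[EX]; j=1 S=88.1366 intr=65.6734 cont=64.3825 V=65.6734[EX]; j=2 S=106.5200 intr=47.2900 cont=45.9991 V=47.2900[EX]; j=3 S=128.7377 intr=25.0723 cont=25.1463 V=25.1463[hold]; j=4 S=155.5896 intr=0.0000 cont=8.5210 V=8.5210[hold]  S*(4)=106.5200
k=3: j=0 S=80.1713 intr=73.6387 cont=72.3478 V=73.6387[EX]; j=1 S=96.8933 intr=56.9167 cont=55.6258 V=56.9167[EX]; j=2 S=117.1031 intr=36.7069 cont=35.4543 V=36.7069[EX]; j=3 S=141.5282 intr=12.2818 cont=16.3471 V=16.3471[hold]  S*(3)=117.1031
k=2: j=0 S=88.1366 intr=65.6734 cont=64.3825 V=65.6734[EX]; j=1 S=106.5200 intr=47.2900 cont=45.9991 V=47.2900[EX]; j=2 S=128.7377 intr=25.0723 cont=25.8815 V=25.8815[hold]  S*(2)=106.5200
k=1: j=0 S=96.8933 intr=56.9167 cont=55.6258 V=56.9167[EX]; j=1 S=117.1031 intr=36.7069 cont=35.8340 V=36.7069[EX]  S*(1)=117.1031
k=0: j=0 S=106.5200 intr=47.2900 cont=45.9991 V=47.2900[EX]  S*(0)=106.5200

price = 47.2900
boundary = 106.5200 117.1031 106.5200 117.1031 106.5200 117.1031 128.7377 141.5282
tree:
47.2900
56.9167 36.7069
65.6734 47.2900 25.8815
73.6387 56.9167 36.7069 16.3471
80.8841 65.6734 47.2900 25.1463 8.5210
87.4747 73.6387 56.9167 36.7069 14.9240 2.7715
93.4697 80.8841 65.6734 47.2900 25.0723 5.8342 0.0000
98.9230 87.4747 73.6387 56.9167 36.7069 12.2818 0.0000 0.0000
103.8833 93.4697 80.8841 65.6734 47.2900 25.0723 0.0000 0.0000 0.0000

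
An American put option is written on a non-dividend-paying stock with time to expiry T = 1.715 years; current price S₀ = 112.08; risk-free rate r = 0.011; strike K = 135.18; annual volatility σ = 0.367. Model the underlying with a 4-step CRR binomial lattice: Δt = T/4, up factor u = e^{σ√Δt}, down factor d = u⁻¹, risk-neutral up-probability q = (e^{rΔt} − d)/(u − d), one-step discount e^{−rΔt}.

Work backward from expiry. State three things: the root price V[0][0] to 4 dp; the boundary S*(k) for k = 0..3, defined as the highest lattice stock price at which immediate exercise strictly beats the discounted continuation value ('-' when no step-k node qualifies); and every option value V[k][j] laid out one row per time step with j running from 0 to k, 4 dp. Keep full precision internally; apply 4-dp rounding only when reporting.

Δt=0.42875, u=1.27164, d=0.78639, q=0.44995, disc=e^(-rΔt)=0.99529
k=4 terminal: V=max(K-S,0) → 92.3182 65.8695 23.1000 0.0000 0.0000
k=3: j=0 S=54.5048 intr=80.6752 cont=80.0391 V=80.6752[EX]; j=1 S=88.1381 intr=47.0419 cont=46.4059 V=47.0419[EX]; j=2 S=142.5255 intr=0.0000 cont=12.6463 V=12.6463[hold]; j=3 S=230.4737 intr=0.0000 cont=0.0000 V=0.0000[hold]  S*(3)=88.1381
k=2: j=0 S=69.3105 intr=65.8695 cont=65.2334 V=65.8695[EX]; j=1 S=112.0800 intr=23.1000 cont=31.4170 V=31.4170[hold]; j=2 S=181.2412 intr=0.0000 cont=6.9233 V=6.9233[hold]  S*(2)=69.3105
k=1: j=0 S=88.1381 intr=47.0419 cont=50.1305 V=50.1305[hold]; j=1 S=142.5255 intr=0.0000 cont=20.3000 V=20.3000[hold]  S*(1)=-
k=0: j=0 S=112.0800 intr=23.1000 cont=36.5355 V=36.5355[hold]  S*(0)=-

price = 36.5355
boundary = - - 69.3105 88.1381
tree:
36.5355
50.1305 20.3000
65.8695 31.4170 6.9233
80.6752 47.0419 12.6463 0.0000
92.3182 65.8695 23.1000 0.0000 0.0000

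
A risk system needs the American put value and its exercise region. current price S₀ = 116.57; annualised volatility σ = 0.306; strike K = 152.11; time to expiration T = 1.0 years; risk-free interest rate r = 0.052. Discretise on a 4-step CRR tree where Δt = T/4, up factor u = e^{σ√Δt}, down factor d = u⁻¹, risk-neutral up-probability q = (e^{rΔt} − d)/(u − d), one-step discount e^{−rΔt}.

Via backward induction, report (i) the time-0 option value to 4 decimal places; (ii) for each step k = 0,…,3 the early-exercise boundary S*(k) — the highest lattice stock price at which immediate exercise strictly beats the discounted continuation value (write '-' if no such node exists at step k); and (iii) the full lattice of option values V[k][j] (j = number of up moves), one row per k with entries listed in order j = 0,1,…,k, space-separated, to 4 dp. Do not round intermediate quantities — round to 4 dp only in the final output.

price = 36.2401
boundary = - 100.0322 116.5700 100.0322
tree:
36.2401
52.0778 21.6199
66.2694 35.5400 8.5046
78.4476 52.0778 17.3855 0.0000
88.8981 66.2694 35.5400 0.0000 0.0000

Δt=0.25000, u=1.16532, d=0.85813, q=0.50442, disc=e^(-rΔt)=0.98708
k=4 terminal: V=max(K-S,0) → 88.8981 66.2694 35.5400 0.0000 0.0000
k=3: j=0 S=73.6624 intr=78.4476 cont=76.4830 V=78.4476[EX]; j=1 S=100.0322 intr=52.0778 cont=50.1132 V=52.0778[EX]; j=2 S=135.8419 intr=16.2681 cont=17.3855 V=17.3855[hold]; j=3 S=184.4709 intr=0.0000 cont=0.0000 V=0.0000[hold]  S*(3)=100.0322
k=2: j=0 S=85.8406 intr=66.2694 cont=64.3048 V=66.2694[EX]; j=1 S=116.5700 intr=35.5400 cont=34.1317 V=35.5400[EX]; j=2 S=158.3000 intr=0.0000 cont=8.5046 V=8.5046[hold]  S*(2)=116.5700
k=1: j=0 S=100.0322 intr=52.0778 cont=50.1132 V=52.0778[EX]; j=1 S=135.8419 intr=16.2681 cont=21.6199 V=21.6199[hold]  S*(1)=100.0322
k=0: j=0 S=116.5700 intr=35.5400 cont=36.2401 V=36.2401[hold]  S*(0)=-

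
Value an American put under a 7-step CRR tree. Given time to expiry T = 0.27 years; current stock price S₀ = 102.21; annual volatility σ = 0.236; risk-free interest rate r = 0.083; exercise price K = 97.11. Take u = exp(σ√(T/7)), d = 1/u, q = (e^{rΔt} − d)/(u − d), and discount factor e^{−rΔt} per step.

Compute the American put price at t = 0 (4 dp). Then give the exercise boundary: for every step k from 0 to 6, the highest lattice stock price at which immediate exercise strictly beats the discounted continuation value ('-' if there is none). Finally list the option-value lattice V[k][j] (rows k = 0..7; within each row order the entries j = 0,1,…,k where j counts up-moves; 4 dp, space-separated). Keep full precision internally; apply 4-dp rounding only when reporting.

price = 2.0426
boundary = - - - - 84.9134 88.9417 93.1611
tree:
2.0426
3.3766 0.8384
5.4108 1.5420 0.2018
8.3343 2.7776 0.4245 0.0000
12.1966 4.8627 0.8928 0.0000 0.0000
16.0425 8.1683 1.8776 0.0000 0.0000 0.0000
19.7142 12.1966 3.9489 0.0000 0.0000 0.0000 0.0000
23.2196 16.0425 8.1683 0.0000 0.0000 0.0000 0.0000 0.0000

Δt=0.03857, u=1.04744, d=0.95471, q=0.52299, disc=e^(-rΔt)=0.99680
k=7 terminal: V=max(K-S,0) → 23.2196 16.0425 8.1683 0.0000 0.0000 0.0000 0.0000 0.0000
k=6: j=0 S=77.3958 intr=19.7142 cont=19.4038 V=19.7142[EX]; j=1 S=84.9134 intr=12.1966 cont=11.8862 V=12.1966[EX]; j=2 S=93.1611 intr=3.9489 cont=3.8839 V=3.9489[EX]; j=3 S=102.2100 intr=0.0000 cont=0.0000 V=0.0000[hold]; j=4 S=112.1378 intr=0.0000 cont=0.0000 V=0.0000[hold]; j=5 S=123.0299 intr=0.0000 cont=0.0000 V=0.0000[hold]; j=6 S=134.9800 intr=0.0000 cont=0.0000 V=0.0000[hold]  S*(6)=93.1611
k=5: j=0 S=81.0675 intr=16.0425 cont=15.7321 V=16.0425[EX]; j=1 S=88.9417 intr=8.1683 cont=7.8579 V=8.1683[EX]; j=2 S=97.5807 intr=0.0000 cont=1.8776 V=1.8776[hold]; j=3 S=107.0589 intr=0.0000 cont=0.0000 V=0.0000[hold]; j=4 S=117.4577 intr=0.0000 cont=0.0000 V=0.0000[hold]; j=5 S=128.8665 intr=0.0000 cont=0.0000 V=0.0000[hold]  S*(5)=88.9417
k=4: j=0 S=84.9134 intr=12.1966 cont=11.8862 V=12.1966[EX]; j=1 S=93.1611 intr=3.9489 cont=4.8627 V=4.8627[hold]; j=2 S=102.2100 intr=0.0000 cont=0.8928 V=0.8928[hold]; j=3 S=112.1378 intr=0.0000 cont=0.0000 V=0.0000[hold]; j=4 S=123.0299 intr=0.0000 cont=0.0000 V=0.0000[hold]  S*(4)=84.9134
k=3: j=0 S=88.9417 intr=8.1683 cont=8.3343 V=8.3343[hold]; j=1 S=97.5807 intr=0.0000 cont=2.7776 V=2.7776[hold]; j=2 S=107.0589 intr=0.0000 cont=0.4245 V=0.4245[hold]; j=3 S=117.4577 intr=0.0000 cont=0.0000 V=0.0000[hold]  S*(3)=-
k=2: j=0 S=93.1611 intr=3.9489 cont=5.4108 V=5.4108[hold]; j=1 S=102.2100 intr=0.0000 cont=1.5420 V=1.5420[hold]; j=2 S=112.1378 intr=0.0000 cont=0.2018 V=0.2018[hold]  S*(2)=-
k=1: j=0 S=97.5807 intr=0.0000 cont=3.3766 V=3.3766[hold]; j=1 S=107.0589 intr=0.0000 cont=0.8384 V=0.8384[hold]  S*(1)=-
k=0: j=0 S=102.2100 intr=0.0000 cont=2.0426 V=2.0426[hold]  S*(0)=-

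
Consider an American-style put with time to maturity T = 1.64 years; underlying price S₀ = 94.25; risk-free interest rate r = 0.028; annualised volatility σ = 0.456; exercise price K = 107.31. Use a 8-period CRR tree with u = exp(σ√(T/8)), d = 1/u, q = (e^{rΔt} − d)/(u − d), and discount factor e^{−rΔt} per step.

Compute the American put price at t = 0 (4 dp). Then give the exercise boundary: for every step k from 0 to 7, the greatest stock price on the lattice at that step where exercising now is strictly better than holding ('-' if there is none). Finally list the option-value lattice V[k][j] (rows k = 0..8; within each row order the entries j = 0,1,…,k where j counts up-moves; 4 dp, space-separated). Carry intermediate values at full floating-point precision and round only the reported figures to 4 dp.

price = 28.2275
boundary = - - - 50.7323 41.2685 50.7323 62.3663 76.6683
tree:
28.2275
36.7040 18.7243
46.3213 25.9801 10.5219
56.5777 34.9740 15.8473 4.4617
66.0415 45.4270 23.2568 7.4303 1.0661
73.7399 56.5777 33.0288 12.1855 1.9944 0.0000
80.0022 66.0415 44.9437 19.5879 3.7313 0.0000 0.0000
85.0963 73.7399 56.5777 30.6417 6.9808 0.0000 0.0000 0.0000
89.2401 80.0022 66.0415 44.9437 13.0600 0.0000 0.0000 0.0000 0.0000

Δt=0.20500, u=1.22932, d=0.81346, q=0.46241, disc=e^(-rΔt)=0.99428
k=8 terminal: V=max(K-S,0) → 89.2401 80.0022 66.0415 44.9437 13.0600 0.0000 0.0000 0.0000 0.0000
k=7: j=0 S=22.2137 intr=85.0963 cont=84.4821 V=85.0963[EX]; j=1 S=33.5701 intr=73.7399 cont=73.1257 V=73.7399[EX]; j=2 S=50.7323 intr=56.5777 cont=55.9635 V=56.5777[EX]; j=3 S=76.6683 intr=30.6417 cont=30.0275 V=30.6417[EX]; j=4 S=115.8636 intr=0.0000 cont=6.9808 V=6.9808[hold]; j=5 S=175.0968 intr=0.0000 cont=0.0000 V=0.0000[hold]; j=6 S=264.6120 intr=0.0000 cont=0.0000 V=0.0000[hold]; j=7 S=399.8903 intr=0.0000 cont=0.0000 V=0.0000[hold]  S*(7)=76.6683
k=6: j=0 S=27.3078 intr=80.0022 cont=79.3880 V=80.0022[EX]; j=1 S=41.2685 intr=66.0415 cont=65.4273 V=66.0415[EX]; j=2 S=62.3663 intr=44.9437 cont=44.3295 V=44.9437[EX]; j=3 S=94.2500 intr=13.0600 cont=19.5879 V=19.5879[hold]; j=4 S=142.4337 intr=0.0000 cont=3.7313 V=3.7313[hold]; j=5 S=215.2504 intr=0.0000 cont=0.0000 V=0.0000[hold]; j=6 S=325.2934 intr=0.0000 cont=0.0000 V=0.0000[hold]  S*(6)=62.3663
k=5: j=0 S=33.5701 intr=73.7399 cont=73.1257 V=73.7399[EX]; j=1 S=50.7323 intr=56.5777 cont=55.9635 V=56.5777[EX]; j=2 S=76.6683 intr=30.6417 cont=33.0288 V=33.0288[hold]; j=3 S=115.8636 intr=0.0000 cont=12.1855 V=12.1855[hold]; j=4 S=175.0968 intr=0.0000 cont=1.9944 V=1.9944[hold]; j=5 S=264.6120 intr=0.0000 cont=0.0000 V=0.0000[hold]  S*(5)=50.7323
k=4: j=0 S=41.2685 intr=66.0415 cont=65.4273 V=66.0415[EX]; j=1 S=62.3663 intr=44.9437 cont=45.4270 V=45.4270[hold]; j=2 S=94.2500 intr=13.0600 cont=23.2568 V=23.2568[hold]; j=3 S=142.4337 intr=0.0000 cont=7.4303 V=7.4303[hold]; j=4 S=215.2504 intr=0.0000 cont=1.0661 V=1.0661[hold]  S*(4)=41.2685
k=3: j=0 S=50.7323 intr=56.5777 cont=56.1857 V=56.5777[EX]; j=1 S=76.6683 intr=30.6417 cont=34.9740 V=34.9740[hold]; j=2 S=115.8636 intr=0.0000 cont=15.8473 V=15.8473[hold]; j=3 S=175.0968 intr=0.0000 cont=4.4617 V=4.4617[hold]  S*(3)=50.7323
k=2: j=0 S=62.3663 intr=44.9437 cont=46.3213 V=46.3213[hold]; j=1 S=94.2500 intr=13.0600 cont=25.9801 V=25.9801[hold]; j=2 S=142.4337 intr=0.0000 cont=10.5219 V=10.5219[hold]  S*(2)=-
k=1: j=0 S=76.6683 intr=30.6417 cont=36.7040 V=36.7040[hold]; j=1 S=115.8636 intr=0.0000 cont=18.7243 V=18.7243[hold]  S*(1)=-
k=0: j=0 S=94.2500 intr=13.0600 cont=28.2275 V=28.2275[hold]  S*(0)=-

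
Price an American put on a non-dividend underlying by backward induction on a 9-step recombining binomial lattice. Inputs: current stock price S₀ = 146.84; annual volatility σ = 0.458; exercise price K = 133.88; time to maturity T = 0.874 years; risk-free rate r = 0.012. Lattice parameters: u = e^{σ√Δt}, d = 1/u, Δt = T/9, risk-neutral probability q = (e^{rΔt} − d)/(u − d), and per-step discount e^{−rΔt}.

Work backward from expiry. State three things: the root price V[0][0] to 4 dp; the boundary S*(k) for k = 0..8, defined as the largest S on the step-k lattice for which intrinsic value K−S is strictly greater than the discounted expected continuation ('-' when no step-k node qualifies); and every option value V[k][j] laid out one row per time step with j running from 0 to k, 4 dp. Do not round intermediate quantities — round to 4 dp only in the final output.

price = 17.4143
boundary = - - - - - 71.9318 82.9671 95.6953 110.3761
tree:
17.4143
23.8394 10.1670
31.7849 14.8830 4.8411
41.1214 21.2700 7.6728 1.6401
51.4224 29.5352 11.9444 2.8448 0.2772
61.9482 39.6067 18.1805 4.8981 0.5221 0.0000
71.5157 50.9129 26.8762 8.3588 0.9834 0.0000 0.0000
79.8106 61.9482 38.1847 14.1113 1.8522 0.0000 0.0000 0.0000
87.0022 71.5157 50.9129 23.5039 3.4887 0.0000 0.0000 0.0000 0.0000
93.2373 79.8106 61.9482 38.1847 6.5708 0.0000 0.0000 0.0000 0.0000 0.0000

params: Δt=0.09711 u=1.15341 d=0.86699 q=0.46845 e^(-rΔt)=0.99884
t_9 payoffs: 93.2373 79.8106 61.9482 38.1847 6.5708 0.0000 0.0000 0.0000 0.0000 0.0000
t_8: node(8,0) S=46.8778 payoff=87.0022 vs cont=86.8463 → 87.0022 [stop]  node(8,1) S=62.3643 payoff=71.5157 vs cont=71.3597 → 71.5157 [stop]  node(8,2) S=82.9671 payoff=50.9129 vs cont=50.7570 → 50.9129 [stop]  node(8,3) S=110.3761 payoff=23.5039 vs cont=23.3480 → 23.5039 [stop]  node(8,4) S=146.8400 payoff=0.0000 vs cont=3.4887 → 3.4887 [wait]  node(8,5) S=195.3501 payoff=0.0000 vs cont=0.0000 → 0.0000 [wait]  node(8,6) S=259.8861 payoff=0.0000 vs cont=0.0000 → 0.0000 [wait]  node(8,7) S=345.7422 payoff=0.0000 vs cont=0.0000 → 0.0000 [wait]  node(8,8) S=459.9617 payoff=0.0000 vs cont=0.0000 → 0.0000 [wait]  ⇒ S*(8)=110.3761
t_7: node(7,0) S=54.0694 payoff=79.8106 vs cont=79.6547 → 79.8106 [stop]  node(7,1) S=71.9318 payoff=61.9482 vs cont=61.7923 → 61.9482 [stop]  node(7,2) S=95.6953 payoff=38.1847 vs cont=38.0288 → 38.1847 [stop]  node(7,3) S=127.3092 payoff=6.5708 vs cont=14.1113 → 14.1113 [wait]  node(7,4) S=169.3671 payoff=0.0000 vs cont=1.8522 → 1.8522 [wait]  node(7,5) S=225.3193 payoff=0.0000 vs cont=0.0000 → 0.0000 [wait]  node(7,6) S=299.7559 payoff=0.0000 vs cont=0.0000 → 0.0000 [wait]  node(7,7) S=398.7834 payoff=0.0000 vs cont=0.0000 → 0.0000 [wait]  ⇒ S*(7)=95.6953
t_6: node(6,0) S=62.3643 payoff=71.5157 vs cont=71.3597 → 71.5157 [stop]  node(6,1) S=82.9671 payoff=50.9129 vs cont=50.7570 → 50.9129 [stop]  node(6,2) S=110.3761 payoff=23.5039 vs cont=26.8762 → 26.8762 [wait]  node(6,3) S=146.8400 payoff=0.0000 vs cont=8.3588 → 8.3588 [wait]  node(6,4) S=195.3501 payoff=0.0000 vs cont=0.9834 → 0.9834 [wait]  node(6,5) S=259.8861 payoff=0.0000 vs cont=0.0000 → 0.0000 [wait]  node(6,6) S=345.7422 payoff=0.0000 vs cont=0.0000 → 0.0000 [wait]  ⇒ S*(6)=82.9671
t_5: node(5,0) S=71.9318 payoff=61.9482 vs cont=61.7923 → 61.9482 [stop]  node(5,1) S=95.6953 payoff=38.1847 vs cont=39.6067 → 39.6067 [wait]  node(5,2) S=127.3092 payoff=6.5708 vs cont=18.1805 → 18.1805 [wait]  node(5,3) S=169.3671 payoff=0.0000 vs cont=4.8981 → 4.8981 [wait]  node(5,4) S=225.3193 payoff=0.0000 vs cont=0.5221 → 0.5221 [wait]  node(5,5) S=299.7559 payoff=0.0000 vs cont=0.0000 → 0.0000 [wait]  ⇒ S*(5)=71.9318
t_4: node(4,0) S=82.9671 payoff=50.9129 vs cont=51.4224 → 51.4224 [wait]  node(4,1) S=110.3761 payoff=23.5039 vs cont=29.5352 → 29.5352 [wait]  node(4,2) S=146.8400 payoff=0.0000 vs cont=11.9444 → 11.9444 [wait]  node(4,3) S=195.3501 payoff=0.0000 vs cont=2.8448 → 2.8448 [wait]  node(4,4) S=259.8861 payoff=0.0000 vs cont=0.2772 → 0.2772 [wait]  ⇒ S*(4)=-
t_3: node(3,0) S=95.6953 payoff=38.1847 vs cont=41.1214 → 41.1214 [wait]  node(3,1) S=127.3092 payoff=6.5708 vs cont=21.2700 → 21.2700 [wait]  node(3,2) S=169.3671 payoff=0.0000 vs cont=7.6728 → 7.6728 [wait]  node(3,3) S=225.3193 payoff=0.0000 vs cont=1.6401 → 1.6401 [wait]  ⇒ S*(3)=-
t_2: node(2,0) S=110.3761 payoff=23.5039 vs cont=31.7849 → 31.7849 [wait]  node(2,1) S=146.8400 payoff=0.0000 vs cont=14.8830 → 14.8830 [wait]  node(2,2) S=195.3501 payoff=0.0000 vs cont=4.8411 → 4.8411 [wait]  ⇒ S*(2)=-
t_1: node(1,0) S=127.3092 payoff=6.5708 vs cont=23.8394 → 23.8394 [wait]  node(1,1) S=169.3671 payoff=0.0000 vs cont=10.1670 → 10.1670 [wait]  ⇒ S*(1)=-
t_0: node(0,0) S=146.8400 payoff=0.0000 vs cont=17.4143 → 17.4143 [wait]  ⇒ S*(0)=-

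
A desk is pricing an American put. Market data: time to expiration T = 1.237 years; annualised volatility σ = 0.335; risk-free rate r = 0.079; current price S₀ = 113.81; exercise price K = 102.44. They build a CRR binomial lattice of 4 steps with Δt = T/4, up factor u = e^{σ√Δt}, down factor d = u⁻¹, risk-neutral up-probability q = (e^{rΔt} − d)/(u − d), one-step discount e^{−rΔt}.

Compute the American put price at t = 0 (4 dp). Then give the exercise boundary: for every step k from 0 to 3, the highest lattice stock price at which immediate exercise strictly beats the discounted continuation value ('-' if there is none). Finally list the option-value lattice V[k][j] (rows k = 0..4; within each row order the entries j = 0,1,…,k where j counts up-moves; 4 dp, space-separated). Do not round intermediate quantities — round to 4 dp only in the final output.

Δt=0.30925  u=1.20478  d=0.83003  q=0.51956  discount=0.97587
step 4 (expiry): payoffs max(K−S,0) = 48.4201 24.0308 0.0000 0.0000 0.0000
step 3: (k=3,j=0): S=65.0820, (K−S)⁺=37.3580, hold=34.8857 ⇒ V=37.3580 exercise | (k=3,j=1): S=94.4656, (K−S)⁺=7.9744, hold=11.2668 ⇒ V=11.2668 continue | (k=3,j=2): S=137.1157, (K−S)⁺=0.0000, hold=0.0000 ⇒ V=0.0000 continue | (k=3,j=3): S=199.0216, (K−S)⁺=0.0000, hold=0.0000 ⇒ V=0.0000 continue  boundary S*=65.0820
step 2: (k=2,j=0): S=78.4092, (K−S)⁺=24.0308, hold=23.2277 ⇒ V=24.0308 exercise | (k=2,j=1): S=113.8100, (K−S)⁺=0.0000, hold=5.2824 ⇒ V=5.2824 continue | (k=2,j=2): S=165.1938, (K−S)⁺=0.0000, hold=0.0000 ⇒ V=0.0000 continue  boundary S*=78.4092
step 1: (k=1,j=0): S=94.4656, (K−S)⁺=7.9744, hold=13.9451 ⇒ V=13.9451 continue | (k=1,j=1): S=137.1157, (K−S)⁺=0.0000, hold=2.4767 ⇒ V=2.4767 continue  boundary S*=-
step 0: (k=0,j=0): S=113.8100, (K−S)⁺=0.0000, hold=7.7938 ⇒ V=7.7938 continue  boundary S*=-

price = 7.7938
boundary = - - 78.4092 65.0820
tree:
7.7938
13.9451 2.4767
24.0308 5.2824 0.0000
37.3580 11.2668 0.0000 0.0000
48.4201 24.0308 0.0000 0.0000 0.0000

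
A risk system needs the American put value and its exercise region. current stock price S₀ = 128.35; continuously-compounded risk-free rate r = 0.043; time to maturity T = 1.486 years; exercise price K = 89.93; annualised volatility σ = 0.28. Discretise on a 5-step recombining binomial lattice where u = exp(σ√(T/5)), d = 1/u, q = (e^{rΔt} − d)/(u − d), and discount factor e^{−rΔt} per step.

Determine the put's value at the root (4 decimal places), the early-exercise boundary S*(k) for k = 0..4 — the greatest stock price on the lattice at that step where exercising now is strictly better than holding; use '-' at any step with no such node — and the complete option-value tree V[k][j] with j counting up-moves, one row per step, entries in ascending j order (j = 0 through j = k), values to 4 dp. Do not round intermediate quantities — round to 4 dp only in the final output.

price = 2.1654
boundary = - - - - 69.6987
tree:
2.1654
3.9100 0.5030
6.9397 1.0268 0.0000
12.0388 2.0963 0.0000 0.0000
20.2313 4.2797 0.0000 0.0000 0.0000
30.0983 8.7372 0.0000 0.0000 0.0000 0.0000

params: Δt=0.29720 u=1.16491 d=0.85843 q=0.50388 e^(-rΔt)=0.98730
t_5 payoffs: 30.0983 8.7372 0.0000 0.0000 0.0000 0.0000
t_4: node(4,0) S=69.6987 payoff=20.2313 vs cont=19.0894 → 20.2313 [stop]  node(4,1) S=94.5824 payoff=0.0000 vs cont=4.2797 → 4.2797 [wait]  node(4,2) S=128.3500 payoff=0.0000 vs cont=0.0000 → 0.0000 [wait]  node(4,3) S=174.1733 payoff=0.0000 vs cont=0.0000 → 0.0000 [wait]  node(4,4) S=236.3564 payoff=0.0000 vs cont=0.0000 → 0.0000 [wait]  ⇒ S*(4)=69.6987
t_3: node(3,0) S=81.1928 payoff=8.7372 vs cont=12.0388 → 12.0388 [wait]  node(3,1) S=110.1801 payoff=0.0000 vs cont=2.0963 → 2.0963 [wait]  node(3,2) S=149.5164 payoff=0.0000 vs cont=0.0000 → 0.0000 [wait]  node(3,3) S=202.8964 payoff=0.0000 vs cont=0.0000 → 0.0000 [wait]  ⇒ S*(3)=-
t_2: node(2,0) S=94.5824 payoff=0.0000 vs cont=6.9397 → 6.9397 [wait]  node(2,1) S=128.3500 payoff=0.0000 vs cont=1.0268 → 1.0268 [wait]  node(2,2) S=174.1733 payoff=0.0000 vs cont=0.0000 → 0.0000 [wait]  ⇒ S*(2)=-
t_1: node(1,0) S=110.1801 payoff=0.0000 vs cont=3.9100 → 3.9100 [wait]  node(1,1) S=149.5164 payoff=0.0000 vs cont=0.5030 → 0.5030 [wait]  ⇒ S*(1)=-
t_0: node(0,0) S=128.3500 payoff=0.0000 vs cont=2.1654 → 2.1654 [wait]  ⇒ S*(0)=-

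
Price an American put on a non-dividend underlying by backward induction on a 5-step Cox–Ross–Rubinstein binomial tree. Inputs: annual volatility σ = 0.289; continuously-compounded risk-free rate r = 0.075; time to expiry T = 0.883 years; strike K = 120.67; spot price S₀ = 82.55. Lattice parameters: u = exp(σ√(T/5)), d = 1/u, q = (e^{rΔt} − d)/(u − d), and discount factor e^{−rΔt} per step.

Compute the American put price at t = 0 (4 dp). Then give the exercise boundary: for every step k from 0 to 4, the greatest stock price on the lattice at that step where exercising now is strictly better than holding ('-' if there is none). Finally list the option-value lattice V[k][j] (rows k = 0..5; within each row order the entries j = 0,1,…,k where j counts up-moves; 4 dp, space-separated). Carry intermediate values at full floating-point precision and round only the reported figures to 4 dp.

price = 38.1200
boundary = 82.5500 93.2098 82.5500 93.2098 105.2461
tree:
38.1200
47.5607 27.4602
55.9218 38.1200 16.8640
63.3266 47.5607 27.4602 7.6839
69.8846 55.9218 38.1200 15.4239 0.8604
75.6926 63.3266 47.5607 27.4602 1.8333 0.0000

params: Δt=0.17660 u=1.12913 d=0.88564 q=0.52443 e^(-rΔt)=0.98684
t_5 payoffs: 75.6926 63.3266 47.5607 27.4602 1.8333 0.0000
t_4: node(4,0) S=50.7854 payoff=69.8846 vs cont=68.2969 → 69.8846 [stop]  node(4,1) S=64.7482 payoff=55.9218 vs cont=54.3340 → 55.9218 [stop]  node(4,2) S=82.5500 payoff=38.1200 vs cont=36.5323 → 38.1200 [stop]  node(4,3) S=105.2461 payoff=15.4239 vs cont=13.8361 → 15.4239 [stop]  node(4,4) S=134.1823 payoff=0.0000 vs cont=0.8604 → 0.8604 [wait]  ⇒ S*(4)=105.2461
t_3: node(3,0) S=57.3434 payoff=63.3266 vs cont=61.7389 → 63.3266 [stop]  node(3,1) S=73.1093 payoff=47.5607 vs cont=45.9730 → 47.5607 [stop]  node(3,2) S=93.2098 payoff=27.4602 vs cont=25.8725 → 27.4602 [stop]  node(3,3) S=118.8367 payoff=1.8333 vs cont=7.6839 → 7.6839 [wait]  ⇒ S*(3)=93.2098
t_2: node(2,0) S=64.7482 payoff=55.9218 vs cont=54.3340 → 55.9218 [stop]  node(2,1) S=82.5500 payoff=38.1200 vs cont=36.5323 → 38.1200 [stop]  node(2,2) S=105.2461 payoff=15.4239 vs cont=16.8640 → 16.8640 [wait]  ⇒ S*(2)=82.5500
t_1: node(1,0) S=73.1093 payoff=47.5607 vs cont=45.9730 → 47.5607 [stop]  node(1,1) S=93.2098 payoff=27.4602 vs cont=26.6178 → 27.4602 [stop]  ⇒ S*(1)=93.2098
t_0: node(0,0) S=82.5500 payoff=38.1200 vs cont=36.5323 → 38.1200 [stop]  ⇒ S*(0)=82.5500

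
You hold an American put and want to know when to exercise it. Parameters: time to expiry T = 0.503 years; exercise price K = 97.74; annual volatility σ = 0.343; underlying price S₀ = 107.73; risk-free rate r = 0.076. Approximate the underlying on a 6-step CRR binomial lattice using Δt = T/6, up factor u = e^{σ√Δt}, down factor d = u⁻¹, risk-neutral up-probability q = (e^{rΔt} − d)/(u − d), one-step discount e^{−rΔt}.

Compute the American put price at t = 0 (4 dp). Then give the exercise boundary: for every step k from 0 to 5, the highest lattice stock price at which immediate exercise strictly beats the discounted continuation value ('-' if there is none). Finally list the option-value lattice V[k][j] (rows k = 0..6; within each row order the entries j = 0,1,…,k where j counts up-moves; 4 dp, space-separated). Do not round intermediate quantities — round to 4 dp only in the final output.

price = 4.8869
boundary = - - - - 72.4125 79.9732
tree:
4.8869
7.8085 2.1111
12.0834 3.7553 0.5409
17.9551 6.5333 1.1048 0.0000
25.3275 11.0216 2.2568 0.0000 0.0000
32.1733 17.7668 4.6100 0.0000 0.0000 0.0000
38.3720 25.3275 9.4167 0.0000 0.0000 0.0000 0.0000

Δt=0.08383  u=1.10441  d=0.90546  q=0.50732  discount=0.99365
step 6 (expiry): payoffs max(K−S,0) = 38.3720 25.3275 9.4167 0.0000 0.0000 0.0000 0.0000
step 5: (k=5,j=0): S=65.5667, (K−S)⁺=32.1733, hold=31.5526 ⇒ V=32.1733 exercise | (k=5,j=1): S=79.9732, (K−S)⁺=17.7668, hold=17.1460 ⇒ V=17.7668 exercise | (k=5,j=2): S=97.5452, (K−S)⁺=0.1948, hold=4.6100 ⇒ V=4.6100 continue | (k=5,j=3): S=118.9782, (K−S)⁺=0.0000, hold=0.0000 ⇒ V=0.0000 continue | (k=5,j=4): S=145.1205, (K−S)⁺=0.0000, hold=0.0000 ⇒ V=0.0000 continue | (k=5,j=5): S=177.0069, (K−S)⁺=0.0000, hold=0.0000 ⇒ V=0.0000 continue  boundary S*=79.9732
step 4: (k=4,j=0): S=72.4125, (K−S)⁺=25.3275, hold=24.7067 ⇒ V=25.3275 exercise | (k=4,j=1): S=88.3233, (K−S)⁺=9.4167, hold=11.0216 ⇒ V=11.0216 continue | (k=4,j=2): S=107.7300, (K−S)⁺=0.0000, hold=2.2568 ⇒ V=2.2568 continue | (k=4,j=3): S=131.4008, (K−S)⁺=0.0000, hold=0.0000 ⇒ V=0.0000 continue | (k=4,j=4): S=160.2727, (K−S)⁺=0.0000, hold=0.0000 ⇒ V=0.0000 continue  boundary S*=72.4125
step 3: (k=3,j=0): S=79.9732, (K−S)⁺=17.7668, hold=17.9551 ⇒ V=17.9551 continue | (k=3,j=1): S=97.5452, (K−S)⁺=0.1948, hold=6.5333 ⇒ V=6.5333 continue | (k=3,j=2): S=118.9782, (K−S)⁺=0.0000, hold=1.1048 ⇒ V=1.1048 continue | (k=3,j=3): S=145.1205, (K−S)⁺=0.0000, hold=0.0000 ⇒ V=0.0000 continue  boundary S*=-
step 2: (k=2,j=0): S=88.3233, (K−S)⁺=9.4167, hold=12.0834 ⇒ V=12.0834 continue | (k=2,j=1): S=107.7300, (K−S)⁺=0.0000, hold=3.7553 ⇒ V=3.7553 continue | (k=2,j=2): S=131.4008, (K−S)⁺=0.0000, hold=0.5409 ⇒ V=0.5409 continue  boundary S*=-
step 1: (k=1,j=0): S=97.5452, (K−S)⁺=0.1948, hold=7.8085 ⇒ V=7.8085 continue | (k=1,j=1): S=118.9782, (K−S)⁺=0.0000, hold=2.1111 ⇒ V=2.1111 continue  boundary S*=-
step 0: (k=0,j=0): S=107.7300, (K−S)⁺=0.0000, hold=4.8869 ⇒ V=4.8869 continue  boundary S*=-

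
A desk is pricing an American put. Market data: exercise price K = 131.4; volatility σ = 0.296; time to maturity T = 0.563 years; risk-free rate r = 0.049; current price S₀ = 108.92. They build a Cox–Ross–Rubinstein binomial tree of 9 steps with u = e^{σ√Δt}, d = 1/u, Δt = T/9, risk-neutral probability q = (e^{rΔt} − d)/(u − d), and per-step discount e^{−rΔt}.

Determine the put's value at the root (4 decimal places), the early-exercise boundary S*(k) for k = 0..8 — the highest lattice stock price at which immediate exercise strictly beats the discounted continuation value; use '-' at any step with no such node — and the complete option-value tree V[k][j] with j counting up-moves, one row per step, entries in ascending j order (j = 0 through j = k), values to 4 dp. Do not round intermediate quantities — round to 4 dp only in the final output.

price = 23.7188
boundary = - - 93.9298 101.1476 93.9298 101.1476 108.9200 101.1476 108.9200
tree:
23.7188
30.2669 17.3735
37.4702 23.3121 11.5934
44.1729 30.2524 16.5755 6.7262
50.3973 37.4702 22.8588 10.4490 3.0774
56.1776 44.1729 30.2524 15.6701 5.3377 0.8558
61.5454 50.3973 37.4702 22.4800 9.0160 1.7245 0.0000
66.5301 56.1776 44.1729 30.2524 14.6619 3.4750 0.0000 0.0000
71.1592 61.5454 50.3973 37.4702 22.4800 7.0024 0.0000 0.0000 0.0000
75.4579 66.5301 56.1776 44.1729 30.2524 14.1103 0.0000 0.0000 0.0000 0.0000

Δt=0.06256  u=1.07684  d=0.92864  q=0.50221  discount=0.99694
step 9 (expiry): payoffs max(K−S,0) = 75.4579 66.5301 56.1776 44.1729 30.2524 14.1103 0.0000 0.0000 0.0000 0.0000
step 8: (k=8,j=0): S=60.2408, (K−S)⁺=71.1592, hold=70.7570 ⇒ V=71.1592 exercise | (k=8,j=1): S=69.8546, (K−S)⁺=61.5454, hold=61.1432 ⇒ V=61.5454 exercise | (k=8,j=2): S=81.0027, (K−S)⁺=50.3973, hold=49.9952 ⇒ V=50.3973 exercise | (k=8,j=3): S=93.9298, (K−S)⁺=37.4702, hold=37.0680 ⇒ V=37.4702 exercise | (k=8,j=4): S=108.9200, (K−S)⁺=22.4800, hold=22.0778 ⇒ V=22.4800 exercise | (k=8,j=5): S=126.3025, (K−S)⁺=5.0975, hold=7.0024 ⇒ V=7.0024 continue | (k=8,j=6): S=146.4590, (K−S)⁺=0.0000, hold=0.0000 ⇒ V=0.0000 continue | (k=8,j=7): S=169.8322, (K−S)⁺=0.0000, hold=0.0000 ⇒ V=0.0000 continue | (k=8,j=8): S=196.9356, (K−S)⁺=0.0000, hold=0.0000 ⇒ V=0.0000 continue  boundary S*=108.9200
step 7: (k=7,j=0): S=64.8699, (K−S)⁺=66.5301, hold=66.1280 ⇒ V=66.5301 exercise | (k=7,j=1): S=75.2224, (K−S)⁺=56.1776, hold=55.7754 ⇒ V=56.1776 exercise | (k=7,j=2): S=87.2271, (K−S)⁺=44.1729, hold=43.7707 ⇒ V=44.1729 exercise | (k=7,j=3): S=101.1476, (K−S)⁺=30.2524, hold=29.8503 ⇒ V=30.2524 exercise | (k=7,j=4): S=117.2897, (K−S)⁺=14.1103, hold=14.6619 ⇒ V=14.6619 continue | (k=7,j=5): S=136.0078, (K−S)⁺=0.0000, hold=3.4750 ⇒ V=3.4750 continue | (k=7,j=6): S=157.7132, (K−S)⁺=0.0000, hold=0.0000 ⇒ V=0.0000 continue | (k=7,j=7): S=182.8825, (K−S)⁺=0.0000, hold=0.0000 ⇒ V=0.0000 continue  boundary S*=101.1476
step 6: (k=6,j=0): S=69.8546, (K−S)⁺=61.5454, hold=61.1432 ⇒ V=61.5454 exercise | (k=6,j=1): S=81.0027, (K−S)⁺=50.3973, hold=49.9952 ⇒ V=50.3973 exercise | (k=6,j=2): S=93.9298, (K−S)⁺=37.4702, hold=37.0680 ⇒ V=37.4702 exercise | (k=6,j=3): S=108.9200, (K−S)⁺=22.4800, hold=22.3540 ⇒ V=22.4800 exercise | (k=6,j=4): S=126.3025, (K−S)⁺=5.0975, hold=9.0160 ⇒ V=9.0160 continue | (k=6,j=5): S=146.4590, (K−S)⁺=0.0000, hold=1.7245 ⇒ V=1.7245 continue | (k=6,j=6): S=169.8322, (K−S)⁺=0.0000, hold=0.0000 ⇒ V=0.0000 continue  boundary S*=108.9200
step 5: (k=5,j=0): S=75.2224, (K−S)⁺=56.1776, hold=55.7754 ⇒ V=56.1776 exercise | (k=5,j=1): S=87.2271, (K−S)⁺=44.1729, hold=43.7707 ⇒ V=44.1729 exercise | (k=5,j=2): S=101.1476, (K−S)⁺=30.2524, hold=29.8503 ⇒ V=30.2524 exercise | (k=5,j=3): S=117.2897, (K−S)⁺=14.1103, hold=15.6701 ⇒ V=15.6701 continue | (k=5,j=4): S=136.0078, (K−S)⁺=0.0000, hold=5.3377 ⇒ V=5.3377 continue | (k=5,j=5): S=157.7132, (K−S)⁺=0.0000, hold=0.8558 ⇒ V=0.8558 continue  boundary S*=101.1476
step 4: (k=4,j=0): S=81.0027, (K−S)⁺=50.3973, hold=49.9952 ⇒ V=50.3973 exercise | (k=4,j=1): S=93.9298, (K−S)⁺=37.4702, hold=37.0680 ⇒ V=37.4702 exercise | (k=4,j=2): S=108.9200, (K−S)⁺=22.4800, hold=22.8588 ⇒ V=22.8588 continue | (k=4,j=3): S=126.3025, (K−S)⁺=5.0975, hold=10.4490 ⇒ V=10.4490 continue | (k=4,j=4): S=146.4590, (K−S)⁺=0.0000, hold=3.0774 ⇒ V=3.0774 continue  boundary S*=93.9298
step 3: (k=3,j=0): S=87.2271, (K−S)⁺=44.1729, hold=43.7707 ⇒ V=44.1729 exercise | (k=3,j=1): S=101.1476, (K−S)⁺=30.2524, hold=30.0399 ⇒ V=30.2524 exercise | (k=3,j=2): S=117.2897, (K−S)⁺=14.1103, hold=16.5755 ⇒ V=16.5755 continue | (k=3,j=3): S=136.0078, (K−S)⁺=0.0000, hold=6.7262 ⇒ V=6.7262 continue  boundary S*=101.1476
step 2: (k=2,j=0): S=93.9298, (K−S)⁺=37.4702, hold=37.0680 ⇒ V=37.4702 exercise | (k=2,j=1): S=108.9200, (K−S)⁺=22.4800, hold=23.3121 ⇒ V=23.3121 continue | (k=2,j=2): S=126.3025, (K−S)⁺=5.0975, hold=11.5934 ⇒ V=11.5934 continue  boundary S*=93.9298
step 1: (k=1,j=0): S=101.1476, (K−S)⁺=30.2524, hold=30.2669 ⇒ V=30.2669 continue | (k=1,j=1): S=117.2897, (K−S)⁺=14.1103, hold=17.3735 ⇒ V=17.3735 continue  boundary S*=-
step 0: (k=0,j=0): S=108.9200, (K−S)⁺=22.4800, hold=23.7188 ⇒ V=23.7188 continue  boundary S*=-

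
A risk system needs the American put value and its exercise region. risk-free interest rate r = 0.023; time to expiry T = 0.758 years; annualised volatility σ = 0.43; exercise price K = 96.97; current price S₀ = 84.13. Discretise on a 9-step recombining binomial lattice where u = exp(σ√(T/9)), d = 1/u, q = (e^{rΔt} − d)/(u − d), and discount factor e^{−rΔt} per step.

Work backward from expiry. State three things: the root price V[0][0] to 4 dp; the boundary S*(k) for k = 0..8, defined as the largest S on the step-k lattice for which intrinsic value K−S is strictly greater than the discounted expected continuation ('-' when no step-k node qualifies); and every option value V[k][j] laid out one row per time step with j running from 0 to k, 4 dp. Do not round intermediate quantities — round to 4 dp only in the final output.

Δt=0.08422  u=1.13291  d=0.88268  q=0.47659  discount=0.99806
step 9 (expiry): payoffs max(K−S,0) = 69.6055 61.8479 51.8913 39.1120 22.7100 1.6582 0.0000 0.0000 0.0000 0.0000
step 8: (k=8,j=0): S=31.0016, (K−S)⁺=65.9684, hold=65.7807 ⇒ V=65.9684 exercise | (k=8,j=1): S=39.7902, (K−S)⁺=57.1798, hold=56.9922 ⇒ V=57.1798 exercise | (k=8,j=2): S=51.0702, (K−S)⁺=45.8998, hold=45.7122 ⇒ V=45.8998 exercise | (k=8,j=3): S=65.5480, (K−S)⁺=31.4220, hold=31.2344 ⇒ V=31.4220 exercise | (k=8,j=4): S=84.1300, (K−S)⁺=12.8400, hold=12.6523 ⇒ V=12.8400 exercise | (k=8,j=5): S=107.9798, (K−S)⁺=0.0000, hold=0.8662 ⇒ V=0.8662 continue | (k=8,j=6): S=138.5908, (K−S)⁺=0.0000, hold=0.0000 ⇒ V=0.0000 continue | (k=8,j=7): S=177.8796, (K−S)⁺=0.0000, hold=0.0000 ⇒ V=0.0000 continue | (k=8,j=8): S=228.3062, (K−S)⁺=0.0000, hold=0.0000 ⇒ V=0.0000 continue  boundary S*=84.1300
step 7: (k=7,j=0): S=35.1221, (K−S)⁺=61.8479, hold=61.6603 ⇒ V=61.8479 exercise | (k=7,j=1): S=45.0787, (K−S)⁺=51.8913, hold=51.7036 ⇒ V=51.8913 exercise | (k=7,j=2): S=57.8580, (K−S)⁺=39.1120, hold=38.9244 ⇒ V=39.1120 exercise | (k=7,j=3): S=74.2600, (K−S)⁺=22.7100, hold=22.5223 ⇒ V=22.7100 exercise | (k=7,j=4): S=95.3118, (K−S)⁺=1.6582, hold=7.1196 ⇒ V=7.1196 continue | (k=7,j=5): S=122.3315, (K−S)⁺=0.0000, hold=0.4525 ⇒ V=0.4525 continue | (k=7,j=6): S=157.0110, (K−S)⁺=0.0000, hold=0.0000 ⇒ V=0.0000 continue | (k=7,j=7): S=201.5217, (K−S)⁺=0.0000, hold=0.0000 ⇒ V=0.0000 continue  boundary S*=74.2600
step 6: (k=6,j=0): S=39.7902, (K−S)⁺=57.1798, hold=56.9922 ⇒ V=57.1798 exercise | (k=6,j=1): S=51.0702, (K−S)⁺=45.8998, hold=45.7122 ⇒ V=45.8998 exercise | (k=6,j=2): S=65.5480, (K−S)⁺=31.4220, hold=31.2344 ⇒ V=31.4220 exercise | (k=6,j=3): S=84.1300, (K−S)⁺=12.8400, hold=15.2502 ⇒ V=15.2502 continue | (k=6,j=4): S=107.9798, (K−S)⁺=0.0000, hold=3.9345 ⇒ V=3.9345 continue | (k=6,j=5): S=138.5908, (K−S)⁺=0.0000, hold=0.2364 ⇒ V=0.2364 continue | (k=6,j=6): S=177.8796, (K−S)⁺=0.0000, hold=0.0000 ⇒ V=0.0000 continue  boundary S*=65.5480
step 5: (k=5,j=0): S=45.0787, (K−S)⁺=51.8913, hold=51.7036 ⇒ V=51.8913 exercise | (k=5,j=1): S=57.8580, (K−S)⁺=39.1120, hold=38.9244 ⇒ V=39.1120 exercise | (k=5,j=2): S=74.2600, (K−S)⁺=22.7100, hold=23.6688 ⇒ V=23.6688 continue | (k=5,j=3): S=95.3118, (K−S)⁺=1.6582, hold=9.8381 ⇒ V=9.8381 continue | (k=5,j=4): S=122.3315, (K−S)⁺=0.0000, hold=2.1678 ⇒ V=2.1678 continue | (k=5,j=5): S=157.0110, (K−S)⁺=0.0000, hold=0.1235 ⇒ V=0.1235 continue  boundary S*=57.8580
step 4: (k=4,j=0): S=51.0702, (K−S)⁺=45.8998, hold=45.7122 ⇒ V=45.8998 exercise | (k=4,j=1): S=65.5480, (K−S)⁺=31.4220, hold=31.6904 ⇒ V=31.6904 continue | (k=4,j=2): S=84.1300, (K−S)⁺=12.8400, hold=17.0442 ⇒ V=17.0442 continue | (k=4,j=3): S=107.9798, (K−S)⁺=0.0000, hold=6.1706 ⇒ V=6.1706 continue | (k=4,j=4): S=138.5908, (K−S)⁺=0.0000, hold=1.1912 ⇒ V=1.1912 continue  boundary S*=51.0702
step 3: (k=3,j=0): S=57.8580, (K−S)⁺=39.1120, hold=39.0520 ⇒ V=39.1120 exercise | (k=3,j=1): S=74.2600, (K−S)⁺=22.7100, hold=24.6623 ⇒ V=24.6623 continue | (k=3,j=2): S=95.3118, (K−S)⁺=1.6582, hold=11.8389 ⇒ V=11.8389 continue | (k=3,j=3): S=122.3315, (K−S)⁺=0.0000, hold=3.7901 ⇒ V=3.7901 continue  boundary S*=57.8580
step 2: (k=2,j=0): S=65.5480, (K−S)⁺=31.4220, hold=32.1631 ⇒ V=32.1631 continue | (k=2,j=1): S=84.1300, (K−S)⁺=12.8400, hold=18.5149 ⇒ V=18.5149 continue | (k=2,j=2): S=107.9798, (K−S)⁺=0.0000, hold=7.9874 ⇒ V=7.9874 continue  boundary S*=-
step 1: (k=1,j=0): S=74.2600, (K−S)⁺=22.7100, hold=25.6088 ⇒ V=25.6088 continue | (k=1,j=1): S=95.3118, (K−S)⁺=1.6582, hold=13.4715 ⇒ V=13.4715 continue  boundary S*=-
step 0: (k=0,j=0): S=84.1300, (K−S)⁺=12.8400, hold=19.7859 ⇒ V=19.7859 continue  boundary S*=-

price = 19.7859
boundary = - - - 57.8580 51.0702 57.8580 65.5480 74.2600 84.1300
tree:
19.7859
25.6088 13.4715
32.1631 18.5149 7.9874
39.1120 24.6623 11.8389 3.7901
45.8998 31.6904 17.0442 6.1706 1.1912
51.8913 39.1120 23.6688 9.8381 2.1678 0.1235
57.1798 45.8998 31.4220 15.2502 3.9345 0.2364 0.0000
61.8479 51.8913 39.1120 22.7100 7.1196 0.4525 0.0000 0.0000
65.9684 57.1798 45.8998 31.4220 12.8400 0.8662 0.0000 0.0000 0.0000
69.6055 61.8479 51.8913 39.1120 22.7100 1.6582 0.0000 0.0000 0.0000 0.0000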